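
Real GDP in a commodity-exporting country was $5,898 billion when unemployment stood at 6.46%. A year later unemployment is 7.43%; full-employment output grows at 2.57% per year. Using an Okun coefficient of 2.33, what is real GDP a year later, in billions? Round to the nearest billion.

Δu = 7.43 - 6.46 = 0.97 points.
Okun's law (growth form): g_Y = g_Y* - β × Δu = 2.57 - 2.33 × (0.97) = 2.57 - 2.2601 = 0.3099%.
Real GDP in the next year = 5898 × (1 + 0.3099/100) = 5898 × 1.003099 ≈ 5916 billion.

$5,916 billion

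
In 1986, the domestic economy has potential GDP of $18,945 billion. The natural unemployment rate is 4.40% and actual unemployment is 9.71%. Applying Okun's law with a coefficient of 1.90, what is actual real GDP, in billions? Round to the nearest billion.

Unemployment gap = 9.71 - 4.4 = 5.31 points, so the output gap is -1.9 × 5.31 = -10.089%.
Actual GDP = 18945 × (1 - 10.089/100) = 18945 × 0.89911 ≈ 17034 billion.

$17,034 billion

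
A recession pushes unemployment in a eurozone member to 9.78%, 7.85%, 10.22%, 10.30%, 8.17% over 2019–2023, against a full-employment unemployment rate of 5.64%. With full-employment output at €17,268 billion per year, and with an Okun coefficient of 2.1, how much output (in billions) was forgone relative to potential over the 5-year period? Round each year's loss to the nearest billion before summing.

€6,570 billion

Year 2019: gap = -2.1 × (9.78 - 5.64) = -8.694%, loss ≈ 17268 × 8.694/100 ≈ 1501.
Year 2020: gap = -2.1 × (7.85 - 5.64) = -4.641%, loss ≈ 17268 × 4.641/100 ≈ 801.
Year 2021: gap = -2.1 × (10.22 - 5.64) = -9.618%, loss ≈ 17268 × 9.618/100 ≈ 1661.
Year 2022: gap = -2.1 × (10.3 - 5.64) = -9.786%, loss ≈ 17268 × 9.786/100 ≈ 1690.
Year 2023: gap = -2.1 × (8.17 - 5.64) = -5.313%, loss ≈ 17268 × 5.313/100 ≈ 917.
Total lost output = 1501 + 801 + 1661 + 1690 + 917 = 6570 billion.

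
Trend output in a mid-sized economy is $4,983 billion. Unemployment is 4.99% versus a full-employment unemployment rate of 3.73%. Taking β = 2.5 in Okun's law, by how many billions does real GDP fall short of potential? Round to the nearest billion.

Output gap = -2.5 × (4.99 - 3.73) = -2.5 × 1.26 = -3.15%.
Actual GDP ≈ 4983 × 0.9685 ≈ 4826 billion, so the shortfall is 4983 - 4826 = 157 billion.

$157 billion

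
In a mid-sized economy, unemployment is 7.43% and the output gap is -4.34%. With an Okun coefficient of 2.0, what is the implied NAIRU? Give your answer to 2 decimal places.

From Okun's law, u - u* = -(output gap)/β = -(-4.34)/2.0 = 2.17 points.
So u* = 7.43 - 2.17 = 5.26%.

5.26%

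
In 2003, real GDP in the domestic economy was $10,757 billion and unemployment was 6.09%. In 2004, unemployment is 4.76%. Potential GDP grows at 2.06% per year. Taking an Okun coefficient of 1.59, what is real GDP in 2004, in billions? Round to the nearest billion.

Δu = 4.76 - 6.09 = -1.33 points.
Okun's law (growth form): g_Y = g_Y* - β × Δu = 2.06 - 1.59 × (-1.33) = 2.06 + 2.1147 = 4.1747%.
Real GDP in the next year = 10757 × (1 + 4.1747/100) = 10757 × 1.041747 ≈ 11206 billion.

$11,206 billion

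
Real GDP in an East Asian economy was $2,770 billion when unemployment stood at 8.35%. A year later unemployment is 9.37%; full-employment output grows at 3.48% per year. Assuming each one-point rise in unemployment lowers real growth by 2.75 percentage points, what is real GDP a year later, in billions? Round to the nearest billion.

Δu = 9.37 - 8.35 = 1.02 points.
Okun's law (growth form): g_Y = g_Y* - β × Δu = 3.48 - 2.75 × (1.02) = 3.48 - 2.805 = 0.675%.
Real GDP in the next year = 2770 × (1 + 0.675/100) = 2770 × 1.00675 ≈ 2789 billion.

$2,789 billion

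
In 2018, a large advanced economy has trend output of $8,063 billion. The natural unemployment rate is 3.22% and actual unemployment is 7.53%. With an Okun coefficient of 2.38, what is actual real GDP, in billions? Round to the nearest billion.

$7,236 billion

Unemployment gap = 7.53 - 3.22 = 4.31 points, so the output gap is -2.38 × 4.31 = -10.2578%.
Actual GDP = 8063 × (1 - 10.2578/100) = 8063 × 0.897422 ≈ 7236 billion.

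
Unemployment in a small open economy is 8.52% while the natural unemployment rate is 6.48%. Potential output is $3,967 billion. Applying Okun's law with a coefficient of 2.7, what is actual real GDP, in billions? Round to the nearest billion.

Unemployment gap = 8.52 - 6.48 = 2.04 points, so the output gap is -2.7 × 2.04 = -5.508%.
Actual GDP = 3967 × (1 - 5.508/100) = 3967 × 0.94492 ≈ 3748 billion.

$3,748 billion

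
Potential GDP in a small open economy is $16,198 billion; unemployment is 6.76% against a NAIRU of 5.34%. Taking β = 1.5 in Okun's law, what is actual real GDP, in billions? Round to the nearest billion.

Unemployment gap = 6.76 - 5.34 = 1.42 points, so the output gap is -1.5 × 1.42 = -2.13%.
Actual GDP = 16198 × (1 - 2.13/100) = 16198 × 0.9787 ≈ 15853 billion.

$15,853 billion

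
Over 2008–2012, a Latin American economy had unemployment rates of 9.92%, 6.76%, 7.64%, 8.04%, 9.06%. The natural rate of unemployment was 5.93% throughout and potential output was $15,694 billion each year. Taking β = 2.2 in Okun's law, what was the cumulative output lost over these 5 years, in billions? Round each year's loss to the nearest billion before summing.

$4,065 billion

Year 2008: gap = -2.2 × (9.92 - 5.93) = -8.778%, loss ≈ 15694 × 8.778/100 ≈ 1378.
Year 2009: gap = -2.2 × (6.76 - 5.93) = -1.826%, loss ≈ 15694 × 1.826/100 ≈ 287.
Year 2010: gap = -2.2 × (7.64 - 5.93) = -3.762%, loss ≈ 15694 × 3.762/100 ≈ 590.
Year 2011: gap = -2.2 × (8.04 - 5.93) = -4.642%, loss ≈ 15694 × 4.642/100 ≈ 729.
Year 2012: gap = -2.2 × (9.06 - 5.93) = -6.886%, loss ≈ 15694 × 6.886/100 ≈ 1081.
Total lost output = 1378 + 287 + 590 + 729 + 1081 = 4065 billion.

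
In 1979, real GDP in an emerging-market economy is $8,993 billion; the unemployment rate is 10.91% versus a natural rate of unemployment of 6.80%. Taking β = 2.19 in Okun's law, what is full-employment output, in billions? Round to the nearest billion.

$9,883 billion

Unemployment gap = 10.91 - 6.8 = 4.11 points, so output gap = -2.19 × 4.11 = -9.0009%.
Since Y = Y* × (1 + gap/100), Y* = 8993/0.909991 ≈ 9883 billion.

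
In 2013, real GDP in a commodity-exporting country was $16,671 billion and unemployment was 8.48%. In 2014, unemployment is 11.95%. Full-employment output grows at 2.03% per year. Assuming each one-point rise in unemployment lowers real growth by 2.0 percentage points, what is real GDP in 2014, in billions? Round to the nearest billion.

$15,852 billion

Δu = 11.95 - 8.48 = 3.47 points.
Okun's law (growth form): g_Y = g_Y* - β × Δu = 2.03 - 2.0 × (3.47) = 2.03 - 6.94 = -4.91%.
Real GDP in the next year = 16671 × (1 - 4.91/100) = 16671 × 0.9509 ≈ 15852 billion.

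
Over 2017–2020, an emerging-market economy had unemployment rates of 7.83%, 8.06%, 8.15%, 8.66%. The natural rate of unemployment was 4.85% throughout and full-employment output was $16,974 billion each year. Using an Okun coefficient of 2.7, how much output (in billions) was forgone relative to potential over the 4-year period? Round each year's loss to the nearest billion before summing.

$6,095 billion

Year 2017: gap = -2.7 × (7.83 - 4.85) = -8.046%, loss ≈ 16974 × 8.046/100 ≈ 1366.
Year 2018: gap = -2.7 × (8.06 - 4.85) = -8.667%, loss ≈ 16974 × 8.667/100 ≈ 1471.
Year 2019: gap = -2.7 × (8.15 - 4.85) = -8.91%, loss ≈ 16974 × 8.91/100 ≈ 1512.
Year 2020: gap = -2.7 × (8.66 - 4.85) = -10.287%, loss ≈ 16974 × 10.287/100 ≈ 1746.
Total lost output = 1366 + 1471 + 1512 + 1746 = 6095 billion.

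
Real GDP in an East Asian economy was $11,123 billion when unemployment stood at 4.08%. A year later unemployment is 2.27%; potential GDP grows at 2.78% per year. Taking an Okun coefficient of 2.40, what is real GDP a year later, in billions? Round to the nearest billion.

Δu = 2.27 - 4.08 = -1.81 points.
Okun's law (growth form): g_Y = g_Y* - β × Δu = 2.78 - 2.40 × (-1.81) = 2.78 + 4.344 = 7.124%.
Real GDP in the next year = 11123 × (1 + 7.124/100) = 11123 × 1.07124 ≈ 11915 billion.

$11,915 billion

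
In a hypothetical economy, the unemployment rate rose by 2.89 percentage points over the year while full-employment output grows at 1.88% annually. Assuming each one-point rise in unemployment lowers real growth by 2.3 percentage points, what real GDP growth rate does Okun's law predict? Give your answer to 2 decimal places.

Growth-rate Okun's law: g_Y = g_Y* - β × Δu.
g_Y = 1.88 - 2.3 × (2.89) = 1.88 - 6.647 = -4.767%, i.e. -4.77% to 2 d.p.

-4.77%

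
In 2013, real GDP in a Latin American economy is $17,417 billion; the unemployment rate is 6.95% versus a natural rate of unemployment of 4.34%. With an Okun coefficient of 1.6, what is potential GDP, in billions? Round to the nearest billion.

Unemployment gap = 6.95 - 4.34 = 2.61 points, so output gap = -1.6 × 2.61 = -4.176%.
Since Y = Y* × (1 + gap/100), Y* = 17417/0.95824 ≈ 18176 billion.

$18,176 billion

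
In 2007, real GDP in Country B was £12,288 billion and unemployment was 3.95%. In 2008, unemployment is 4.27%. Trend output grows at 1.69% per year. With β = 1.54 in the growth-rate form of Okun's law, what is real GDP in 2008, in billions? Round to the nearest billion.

£12,435 billion

Δu = 4.27 - 3.95 = 0.32 points.
Okun's law (growth form): g_Y = g_Y* - β × Δu = 1.69 - 1.54 × (0.32) = 1.69 - 0.4928 = 1.1972%.
Real GDP in the next year = 12288 × (1 + 1.1972/100) = 12288 × 1.011972 ≈ 12435 billion.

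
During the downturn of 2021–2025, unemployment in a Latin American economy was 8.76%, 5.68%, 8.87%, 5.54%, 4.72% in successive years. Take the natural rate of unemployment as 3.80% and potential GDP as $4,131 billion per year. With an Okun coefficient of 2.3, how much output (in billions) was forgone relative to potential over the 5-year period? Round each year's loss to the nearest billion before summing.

$1,384 billion

Year 2021: gap = -2.3 × (8.76 - 3.8) = -11.408%, loss ≈ 4131 × 11.408/100 ≈ 471.
Year 2022: gap = -2.3 × (5.68 - 3.8) = -4.324%, loss ≈ 4131 × 4.324/100 ≈ 179.
Year 2023: gap = -2.3 × (8.87 - 3.8) = -11.661%, loss ≈ 4131 × 11.661/100 ≈ 482.
Year 2024: gap = -2.3 × (5.54 - 3.8) = -4.002%, loss ≈ 4131 × 4.002/100 ≈ 165.
Year 2025: gap = -2.3 × (4.72 - 3.8) = -2.116%, loss ≈ 4131 × 2.116/100 ≈ 87.
Total lost output = 471 + 179 + 482 + 165 + 87 = 1384 billion.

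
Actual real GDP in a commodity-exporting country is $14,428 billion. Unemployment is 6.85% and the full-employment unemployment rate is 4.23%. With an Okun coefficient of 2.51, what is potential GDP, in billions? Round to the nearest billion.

$15,444 billion

Unemployment gap = 6.85 - 4.23 = 2.62 points, so output gap = -2.51 × 2.62 = -6.5762%.
Since Y = Y* × (1 + gap/100), Y* = 14428/0.934238 ≈ 15444 billion.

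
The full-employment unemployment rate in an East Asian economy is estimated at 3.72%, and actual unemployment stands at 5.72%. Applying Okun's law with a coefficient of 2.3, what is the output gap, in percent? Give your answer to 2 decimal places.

The unemployment gap is 5.72 - 3.72 = 2 percentage points.
Okun's law gives an output gap of -2.3 × 2 = -4.6%, i.e. 4.60% below potential.

-4.60%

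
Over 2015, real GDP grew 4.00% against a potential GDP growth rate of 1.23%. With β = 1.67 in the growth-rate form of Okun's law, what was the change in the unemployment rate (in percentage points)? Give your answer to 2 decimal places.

-1.66 percentage points

Growth-rate Okun's law: g_Y = g_Y* - β × Δu, so Δu = (g_Y* - g_Y)/β.
Δu = (1.23 - 4)/1.67 = -2.77/1.67 = -1.66 percentage points.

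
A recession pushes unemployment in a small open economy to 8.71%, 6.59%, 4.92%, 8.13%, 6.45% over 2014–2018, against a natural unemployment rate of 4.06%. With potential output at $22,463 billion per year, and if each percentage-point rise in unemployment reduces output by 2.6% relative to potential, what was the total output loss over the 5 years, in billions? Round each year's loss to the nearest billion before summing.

Year 2014: gap = -2.6 × (8.71 - 4.06) = -12.09%, loss ≈ 22463 × 12.09/100 ≈ 2716.
Year 2015: gap = -2.6 × (6.59 - 4.06) = -6.578%, loss ≈ 22463 × 6.578/100 ≈ 1478.
Year 2016: gap = -2.6 × (4.92 - 4.06) = -2.236%, loss ≈ 22463 × 2.236/100 ≈ 502.
Year 2017: gap = -2.6 × (8.13 - 4.06) = -10.582%, loss ≈ 22463 × 10.582/100 ≈ 2377.
Year 2018: gap = -2.6 × (6.45 - 4.06) = -6.214%, loss ≈ 22463 × 6.214/100 ≈ 1396.
Total lost output = 2716 + 1478 + 502 + 2377 + 1396 = 8469 billion.

$8,469 billion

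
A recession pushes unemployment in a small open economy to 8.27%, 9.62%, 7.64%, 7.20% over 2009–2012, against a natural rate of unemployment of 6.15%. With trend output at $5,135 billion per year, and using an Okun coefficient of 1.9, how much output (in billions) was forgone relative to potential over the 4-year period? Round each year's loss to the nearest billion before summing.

Year 2009: gap = -1.9 × (8.27 - 6.15) = -4.028%, loss ≈ 5135 × 4.028/100 ≈ 207.
Year 2010: gap = -1.9 × (9.62 - 6.15) = -6.593%, loss ≈ 5135 × 6.593/100 ≈ 339.
Year 2011: gap = -1.9 × (7.64 - 6.15) = -2.831%, loss ≈ 5135 × 2.831/100 ≈ 145.
Year 2012: gap = -1.9 × (7.2 - 6.15) = -1.995%, loss ≈ 5135 × 1.995/100 ≈ 102.
Total lost output = 207 + 339 + 145 + 102 = 793 billion.

$793 billion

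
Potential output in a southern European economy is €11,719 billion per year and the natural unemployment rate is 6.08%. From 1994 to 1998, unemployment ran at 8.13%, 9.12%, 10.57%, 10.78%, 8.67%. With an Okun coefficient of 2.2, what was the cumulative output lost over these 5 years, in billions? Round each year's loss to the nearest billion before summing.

Year 1994: gap = -2.2 × (8.13 - 6.08) = -4.51%, loss ≈ 11719 × 4.51/100 ≈ 529.
Year 1995: gap = -2.2 × (9.12 - 6.08) = -6.688%, loss ≈ 11719 × 6.688/100 ≈ 784.
Year 1996: gap = -2.2 × (10.57 - 6.08) = -9.878%, loss ≈ 11719 × 9.878/100 ≈ 1158.
Year 1997: gap = -2.2 × (10.78 - 6.08) = -10.34%, loss ≈ 11719 × 10.34/100 ≈ 1212.
Year 1998: gap = -2.2 × (8.67 - 6.08) = -5.698%, loss ≈ 11719 × 5.698/100 ≈ 668.
Total lost output = 529 + 784 + 1158 + 1212 + 668 = 4351 billion.

€4,351 billion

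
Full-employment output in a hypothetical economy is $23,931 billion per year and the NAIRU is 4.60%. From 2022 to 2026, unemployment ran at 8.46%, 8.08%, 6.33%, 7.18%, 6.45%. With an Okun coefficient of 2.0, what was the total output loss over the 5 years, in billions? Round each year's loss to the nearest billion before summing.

Year 2022: gap = -2.0 × (8.46 - 4.6) = -7.72%, loss ≈ 23931 × 7.72/100 ≈ 1847.
Year 2023: gap = -2.0 × (8.08 - 4.6) = -6.96%, loss ≈ 23931 × 6.96/100 ≈ 1666.
Year 2024: gap = -2.0 × (6.33 - 4.6) = -3.46%, loss ≈ 23931 × 3.46/100 ≈ 828.
Year 2025: gap = -2.0 × (7.18 - 4.6) = -5.16%, loss ≈ 23931 × 5.16/100 ≈ 1235.
Year 2026: gap = -2.0 × (6.45 - 4.6) = -3.7%, loss ≈ 23931 × 3.7/100 ≈ 885.
Total lost output = 1847 + 1666 + 828 + 1235 + 885 = 6461 billion.

$6,461 billion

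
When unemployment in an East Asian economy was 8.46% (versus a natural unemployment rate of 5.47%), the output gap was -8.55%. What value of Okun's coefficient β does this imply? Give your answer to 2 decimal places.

β ≈ 2.86

Okun's law: output gap = -β × (u - u*).
-8.55 = -β × (8.46 - 5.47) = -β × 2.99, so β = 8.55/2.99 = 2.86.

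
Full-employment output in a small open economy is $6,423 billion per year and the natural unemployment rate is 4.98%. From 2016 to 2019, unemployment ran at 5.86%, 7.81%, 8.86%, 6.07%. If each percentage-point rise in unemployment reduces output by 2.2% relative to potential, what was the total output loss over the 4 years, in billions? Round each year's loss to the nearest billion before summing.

Year 2016: gap = -2.2 × (5.86 - 4.98) = -1.936%, loss ≈ 6423 × 1.936/100 ≈ 124.
Year 2017: gap = -2.2 × (7.81 - 4.98) = -6.226%, loss ≈ 6423 × 6.226/100 ≈ 400.
Year 2018: gap = -2.2 × (8.86 - 4.98) = -8.536%, loss ≈ 6423 × 8.536/100 ≈ 548.
Year 2019: gap = -2.2 × (6.07 - 4.98) = -2.398%, loss ≈ 6423 × 2.398/100 ≈ 154.
Total lost output = 124 + 400 + 548 + 154 = 1226 billion.

$1,226 billion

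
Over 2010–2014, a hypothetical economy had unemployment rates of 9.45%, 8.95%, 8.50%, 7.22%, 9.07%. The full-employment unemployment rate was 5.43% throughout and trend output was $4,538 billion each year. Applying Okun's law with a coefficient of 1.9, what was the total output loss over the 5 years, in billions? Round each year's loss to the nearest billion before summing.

$1,384 billion

Year 2010: gap = -1.9 × (9.45 - 5.43) = -7.638%, loss ≈ 4538 × 7.638/100 ≈ 347.
Year 2011: gap = -1.9 × (8.95 - 5.43) = -6.688%, loss ≈ 4538 × 6.688/100 ≈ 304.
Year 2012: gap = -1.9 × (8.5 - 5.43) = -5.833%, loss ≈ 4538 × 5.833/100 ≈ 265.
Year 2013: gap = -1.9 × (7.22 - 5.43) = -3.401%, loss ≈ 4538 × 3.401/100 ≈ 154.
Year 2014: gap = -1.9 × (9.07 - 5.43) = -6.916%, loss ≈ 4538 × 6.916/100 ≈ 314.
Total lost output = 347 + 304 + 265 + 154 + 314 = 1384 billion.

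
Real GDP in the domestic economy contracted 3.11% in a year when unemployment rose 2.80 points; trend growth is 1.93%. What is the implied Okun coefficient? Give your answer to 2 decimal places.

β ≈ 1.80

Growth form: g_Y = g_Y* - β × Δu, so β = (g_Y* - g_Y)/Δu.
β = (1.93 + 3.11)/2.80 = 5.04/2.80 = 1.80.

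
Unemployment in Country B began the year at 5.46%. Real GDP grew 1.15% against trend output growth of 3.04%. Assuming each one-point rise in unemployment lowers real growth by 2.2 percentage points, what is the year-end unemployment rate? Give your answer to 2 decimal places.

6.32%

Growth-rate Okun's law: g_Y = g_Y* - β × Δu, so Δu = (g_Y* - g_Y)/β.
Δu = (3.04 - 1.15)/2.2 = 1.89/2.2 = 0.86 percentage points.
Year-end unemployment = 5.46 + 0.86 = 6.32%.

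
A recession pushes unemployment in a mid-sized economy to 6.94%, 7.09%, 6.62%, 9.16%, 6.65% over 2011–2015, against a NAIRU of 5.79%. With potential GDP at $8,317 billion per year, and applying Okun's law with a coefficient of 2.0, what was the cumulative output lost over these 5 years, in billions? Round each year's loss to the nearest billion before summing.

Year 2011: gap = -2.0 × (6.94 - 5.79) = -2.3%, loss ≈ 8317 × 2.3/100 ≈ 191.
Year 2012: gap = -2.0 × (7.09 - 5.79) = -2.6%, loss ≈ 8317 × 2.6/100 ≈ 216.
Year 2013: gap = -2.0 × (6.62 - 5.79) = -1.66%, loss ≈ 8317 × 1.66/100 ≈ 138.
Year 2014: gap = -2.0 × (9.16 - 5.79) = -6.74%, loss ≈ 8317 × 6.74/100 ≈ 561.
Year 2015: gap = -2.0 × (6.65 - 5.79) = -1.72%, loss ≈ 8317 × 1.72/100 ≈ 143.
Total lost output = 191 + 216 + 138 + 561 + 143 = 1249 billion.

$1,249 billion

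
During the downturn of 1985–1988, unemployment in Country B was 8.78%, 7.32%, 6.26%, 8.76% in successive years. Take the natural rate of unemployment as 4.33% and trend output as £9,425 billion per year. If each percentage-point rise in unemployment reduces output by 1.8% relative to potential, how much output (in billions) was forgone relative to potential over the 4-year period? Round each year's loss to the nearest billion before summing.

£2,341 billion

Year 1985: gap = -1.8 × (8.78 - 4.33) = -8.01%, loss ≈ 9425 × 8.01/100 ≈ 755.
Year 1986: gap = -1.8 × (7.32 - 4.33) = -5.382%, loss ≈ 9425 × 5.382/100 ≈ 507.
Year 1987: gap = -1.8 × (6.26 - 4.33) = -3.474%, loss ≈ 9425 × 3.474/100 ≈ 327.
Year 1988: gap = -1.8 × (8.76 - 4.33) = -7.974%, loss ≈ 9425 × 7.974/100 ≈ 752.
Total lost output = 755 + 507 + 327 + 752 = 2341 billion.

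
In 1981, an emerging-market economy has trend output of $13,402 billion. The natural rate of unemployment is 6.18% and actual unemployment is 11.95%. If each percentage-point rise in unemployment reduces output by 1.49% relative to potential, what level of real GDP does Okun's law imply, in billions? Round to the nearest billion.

$12,250 billion

Unemployment gap = 11.95 - 6.18 = 5.77 points, so the output gap is -1.49 × 5.77 = -8.5973%.
Actual GDP = 13402 × (1 - 8.5973/100) = 13402 × 0.914027 ≈ 12250 billion.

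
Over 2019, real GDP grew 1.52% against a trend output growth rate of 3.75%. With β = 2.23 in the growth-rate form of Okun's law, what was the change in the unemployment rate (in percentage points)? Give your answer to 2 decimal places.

1.00 percentage points

Growth-rate Okun's law: g_Y = g_Y* - β × Δu, so Δu = (g_Y* - g_Y)/β.
Δu = (3.75 - 1.52)/2.23 = 2.23/2.23 = 1.00 percentage point.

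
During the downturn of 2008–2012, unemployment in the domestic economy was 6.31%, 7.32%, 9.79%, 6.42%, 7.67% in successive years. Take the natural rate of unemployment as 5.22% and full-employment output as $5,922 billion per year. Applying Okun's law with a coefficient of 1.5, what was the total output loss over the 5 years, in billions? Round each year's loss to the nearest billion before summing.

$1,015 billion

Year 2008: gap = -1.5 × (6.31 - 5.22) = -1.635%, loss ≈ 5922 × 1.635/100 ≈ 97.
Year 2009: gap = -1.5 × (7.32 - 5.22) = -3.15%, loss ≈ 5922 × 3.15/100 ≈ 187.
Year 2010: gap = -1.5 × (9.79 - 5.22) = -6.855%, loss ≈ 5922 × 6.855/100 ≈ 406.
Year 2011: gap = -1.5 × (6.42 - 5.22) = -1.8%, loss ≈ 5922 × 1.8/100 ≈ 107.
Year 2012: gap = -1.5 × (7.67 - 5.22) = -3.675%, loss ≈ 5922 × 3.675/100 ≈ 218.
Total lost output = 97 + 187 + 406 + 107 + 218 = 1015 billion.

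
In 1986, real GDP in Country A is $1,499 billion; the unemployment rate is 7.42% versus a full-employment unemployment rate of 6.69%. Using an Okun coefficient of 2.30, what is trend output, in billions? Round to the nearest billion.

Unemployment gap = 7.42 - 6.69 = 0.73 points, so output gap = -2.3 × 0.73 = -1.679%.
Since Y = Y* × (1 + gap/100), Y* = 1499/0.98321 ≈ 1525 billion.

$1,525 billion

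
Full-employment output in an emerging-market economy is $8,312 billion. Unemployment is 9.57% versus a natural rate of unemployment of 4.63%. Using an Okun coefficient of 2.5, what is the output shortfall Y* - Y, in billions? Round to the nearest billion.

$1,027 billion

Output gap = -2.5 × (9.57 - 4.63) = -2.5 × 4.94 = -12.35%.
Actual GDP ≈ 8312 × 0.8765 ≈ 7285 billion, so the shortfall is 8312 - 7285 = 1027 billion.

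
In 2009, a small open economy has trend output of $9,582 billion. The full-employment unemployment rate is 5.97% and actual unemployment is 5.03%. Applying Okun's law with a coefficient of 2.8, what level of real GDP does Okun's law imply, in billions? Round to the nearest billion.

$9,834 billion

Unemployment gap = 5.03 - 5.97 = -0.94 points, so the output gap is -2.8 × (-0.94) = 2.632%.
Actual GDP = 9582 × (1 + 2.632/100) = 9582 × 1.02632 ≈ 9834 billion.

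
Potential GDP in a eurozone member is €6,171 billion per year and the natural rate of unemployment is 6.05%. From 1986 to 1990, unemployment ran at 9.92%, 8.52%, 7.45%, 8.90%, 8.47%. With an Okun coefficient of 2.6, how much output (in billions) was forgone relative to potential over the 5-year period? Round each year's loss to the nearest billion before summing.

Year 1986: gap = -2.6 × (9.92 - 6.05) = -10.062%, loss ≈ 6171 × 10.062/100 ≈ 621.
Year 1987: gap = -2.6 × (8.52 - 6.05) = -6.422%, loss ≈ 6171 × 6.422/100 ≈ 396.
Year 1988: gap = -2.6 × (7.45 - 6.05) = -3.64%, loss ≈ 6171 × 3.64/100 ≈ 225.
Year 1989: gap = -2.6 × (8.9 - 6.05) = -7.41%, loss ≈ 6171 × 7.41/100 ≈ 457.
Year 1990: gap = -2.6 × (8.47 - 6.05) = -6.292%, loss ≈ 6171 × 6.292/100 ≈ 388.
Total lost output = 621 + 396 + 225 + 457 + 388 = 2087 billion.

€2,087 billion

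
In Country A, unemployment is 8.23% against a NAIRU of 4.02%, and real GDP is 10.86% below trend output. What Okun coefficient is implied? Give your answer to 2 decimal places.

β ≈ 2.58

Okun's law: output gap = -β × (u - u*).
-10.86 = -β × (8.23 - 4.02) = -β × 4.21, so β = 10.86/4.21 = 2.58.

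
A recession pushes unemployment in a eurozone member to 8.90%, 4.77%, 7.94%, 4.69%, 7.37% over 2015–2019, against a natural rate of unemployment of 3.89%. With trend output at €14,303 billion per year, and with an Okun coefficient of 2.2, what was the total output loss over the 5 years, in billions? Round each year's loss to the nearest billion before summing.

€4,474 billion

Year 2015: gap = -2.2 × (8.9 - 3.89) = -11.022%, loss ≈ 14303 × 11.022/100 ≈ 1576.
Year 2016: gap = -2.2 × (4.77 - 3.89) = -1.936%, loss ≈ 14303 × 1.936/100 ≈ 277.
Year 2017: gap = -2.2 × (7.94 - 3.89) = -8.91%, loss ≈ 14303 × 8.91/100 ≈ 1274.
Year 2018: gap = -2.2 × (4.69 - 3.89) = -1.76%, loss ≈ 14303 × 1.76/100 ≈ 252.
Year 2019: gap = -2.2 × (7.37 - 3.89) = -7.656%, loss ≈ 14303 × 7.656/100 ≈ 1095.
Total lost output = 1576 + 277 + 1274 + 252 + 1095 = 4474 billion.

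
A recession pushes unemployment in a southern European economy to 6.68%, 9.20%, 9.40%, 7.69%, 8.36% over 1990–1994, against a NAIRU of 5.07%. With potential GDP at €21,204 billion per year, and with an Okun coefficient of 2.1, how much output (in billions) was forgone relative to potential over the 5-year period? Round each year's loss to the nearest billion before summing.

Year 1990: gap = -2.1 × (6.68 - 5.07) = -3.381%, loss ≈ 21204 × 3.381/100 ≈ 717.
Year 1991: gap = -2.1 × (9.2 - 5.07) = -8.673%, loss ≈ 21204 × 8.673/100 ≈ 1839.
Year 1992: gap = -2.1 × (9.4 - 5.07) = -9.093%, loss ≈ 21204 × 9.093/100 ≈ 1928.
Year 1993: gap = -2.1 × (7.69 - 5.07) = -5.502%, loss ≈ 21204 × 5.502/100 ≈ 1167.
Year 1994: gap = -2.1 × (8.36 - 5.07) = -6.909%, loss ≈ 21204 × 6.909/100 ≈ 1465.
Total lost output = 717 + 1839 + 1928 + 1167 + 1465 = 7116 billion.

€7,116 billion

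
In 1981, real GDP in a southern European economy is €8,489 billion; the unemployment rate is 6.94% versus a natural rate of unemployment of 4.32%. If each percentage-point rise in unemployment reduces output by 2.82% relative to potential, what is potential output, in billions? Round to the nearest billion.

Unemployment gap = 6.94 - 4.32 = 2.62 points, so output gap = -2.82 × 2.62 = -7.3884%.
Since Y = Y* × (1 + gap/100), Y* = 8489/0.926116 ≈ 9166 billion.

€9,166 billion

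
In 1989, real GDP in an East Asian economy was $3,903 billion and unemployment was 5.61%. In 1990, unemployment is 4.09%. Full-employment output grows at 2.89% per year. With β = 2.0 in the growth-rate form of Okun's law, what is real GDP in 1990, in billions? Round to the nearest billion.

$4,134 billion

Δu = 4.09 - 5.61 = -1.52 points.
Okun's law (growth form): g_Y = g_Y* - β × Δu = 2.89 - 2.0 × (-1.52) = 2.89 + 3.04 = 5.93%.
Real GDP in the next year = 3903 × (1 + 5.93/100) = 3903 × 1.0593 ≈ 4134 billion.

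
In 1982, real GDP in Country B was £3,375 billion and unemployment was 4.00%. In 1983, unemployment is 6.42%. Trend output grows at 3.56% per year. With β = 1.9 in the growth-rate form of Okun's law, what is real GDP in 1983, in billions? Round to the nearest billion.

£3,340 billion

Δu = 6.42 - 4 = 2.42 points.
Okun's law (growth form): g_Y = g_Y* - β × Δu = 3.56 - 1.9 × (2.42) = 3.56 - 4.598 = -1.038%.
Real GDP in the next year = 3375 × (1 - 1.038/100) = 3375 × 0.98962 ≈ 3340 billion.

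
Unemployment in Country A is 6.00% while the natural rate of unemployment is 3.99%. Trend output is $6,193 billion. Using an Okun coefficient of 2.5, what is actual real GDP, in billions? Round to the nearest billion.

Unemployment gap = 6 - 3.99 = 2.01 points, so the output gap is -2.5 × 2.01 = -5.025%.
Actual GDP = 6193 × (1 - 5.025/100) = 6193 × 0.94975 ≈ 5882 billion.

$5,882 billion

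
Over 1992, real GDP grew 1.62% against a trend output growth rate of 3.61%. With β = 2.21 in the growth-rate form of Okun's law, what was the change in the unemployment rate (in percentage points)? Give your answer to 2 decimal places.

0.90 percentage points

Growth-rate Okun's law: g_Y = g_Y* - β × Δu, so Δu = (g_Y* - g_Y)/β.
Δu = (3.61 - 1.62)/2.21 = 1.99/2.21 = 0.90 percentage points.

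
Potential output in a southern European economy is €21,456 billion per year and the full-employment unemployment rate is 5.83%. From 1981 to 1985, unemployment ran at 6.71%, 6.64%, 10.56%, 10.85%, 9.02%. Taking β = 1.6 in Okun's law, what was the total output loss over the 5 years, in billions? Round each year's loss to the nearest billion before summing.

Year 1981: gap = -1.6 × (6.71 - 5.83) = -1.408%, loss ≈ 21456 × 1.408/100 ≈ 302.
Year 1982: gap = -1.6 × (6.64 - 5.83) = -1.296%, loss ≈ 21456 × 1.296/100 ≈ 278.
Year 1983: gap = -1.6 × (10.56 - 5.83) = -7.568%, loss ≈ 21456 × 7.568/100 ≈ 1624.
Year 1984: gap = -1.6 × (10.85 - 5.83) = -8.032%, loss ≈ 21456 × 8.032/100 ≈ 1723.
Year 1985: gap = -1.6 × (9.02 - 5.83) = -5.104%, loss ≈ 21456 × 5.104/100 ≈ 1095.
Total lost output = 302 + 278 + 1624 + 1723 + 1095 = 5022 billion.

€5,022 billion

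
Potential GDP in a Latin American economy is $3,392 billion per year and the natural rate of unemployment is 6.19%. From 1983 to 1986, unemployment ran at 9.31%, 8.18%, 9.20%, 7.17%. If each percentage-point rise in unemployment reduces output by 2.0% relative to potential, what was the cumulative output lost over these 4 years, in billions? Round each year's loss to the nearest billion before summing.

Year 1983: gap = -2.0 × (9.31 - 6.19) = -6.24%, loss ≈ 3392 × 6.24/100 ≈ 212.
Year 1984: gap = -2.0 × (8.18 - 6.19) = -3.98%, loss ≈ 3392 × 3.98/100 ≈ 135.
Year 1985: gap = -2.0 × (9.2 - 6.19) = -6.02%, loss ≈ 3392 × 6.02/100 ≈ 204.
Year 1986: gap = -2.0 × (7.17 - 6.19) = -1.96%, loss ≈ 3392 × 1.96/100 ≈ 66.
Total lost output = 212 + 135 + 204 + 66 = 617 billion.

$617 billion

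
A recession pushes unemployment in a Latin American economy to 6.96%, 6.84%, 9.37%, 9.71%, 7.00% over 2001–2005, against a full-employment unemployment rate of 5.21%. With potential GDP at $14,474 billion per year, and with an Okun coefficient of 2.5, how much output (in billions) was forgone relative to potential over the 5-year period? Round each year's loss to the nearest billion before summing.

Year 2001: gap = -2.5 × (6.96 - 5.21) = -4.375%, loss ≈ 14474 × 4.375/100 ≈ 633.
Year 2002: gap = -2.5 × (6.84 - 5.21) = -4.075%, loss ≈ 14474 × 4.075/100 ≈ 590.
Year 2003: gap = -2.5 × (9.37 - 5.21) = -10.4%, loss ≈ 14474 × 10.4/100 ≈ 1505.
Year 2004: gap = -2.5 × (9.71 - 5.21) = -11.25%, loss ≈ 14474 × 11.25/100 ≈ 1628.
Year 2005: gap = -2.5 × (7 - 5.21) = -4.475%, loss ≈ 14474 × 4.475/100 ≈ 648.
Total lost output = 633 + 590 + 1505 + 1628 + 648 = 5004 billion.

$5,004 billion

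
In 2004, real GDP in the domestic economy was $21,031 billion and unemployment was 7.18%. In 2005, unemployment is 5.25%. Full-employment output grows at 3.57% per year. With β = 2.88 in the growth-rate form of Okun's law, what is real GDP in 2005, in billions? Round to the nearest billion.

Δu = 5.25 - 7.18 = -1.93 points.
Okun's law (growth form): g_Y = g_Y* - β × Δu = 3.57 - 2.88 × (-1.93) = 3.57 + 5.5584 = 9.1284%.
Real GDP in the next year = 21031 × (1 + 9.1284/100) = 21031 × 1.091284 ≈ 22951 billion.

$22,951 billion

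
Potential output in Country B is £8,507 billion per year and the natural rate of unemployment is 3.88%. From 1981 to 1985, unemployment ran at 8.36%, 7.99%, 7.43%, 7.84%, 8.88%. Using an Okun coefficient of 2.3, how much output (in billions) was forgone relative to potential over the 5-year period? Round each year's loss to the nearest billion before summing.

£4,129 billion

Year 1981: gap = -2.3 × (8.36 - 3.88) = -10.304%, loss ≈ 8507 × 10.304/100 ≈ 877.
Year 1982: gap = -2.3 × (7.99 - 3.88) = -9.453%, loss ≈ 8507 × 9.453/100 ≈ 804.
Year 1983: gap = -2.3 × (7.43 - 3.88) = -8.165%, loss ≈ 8507 × 8.165/100 ≈ 695.
Year 1984: gap = -2.3 × (7.84 - 3.88) = -9.108%, loss ≈ 8507 × 9.108/100 ≈ 775.
Year 1985: gap = -2.3 × (8.88 - 3.88) = -11.5%, loss ≈ 8507 × 11.5/100 ≈ 978.
Total lost output = 877 + 804 + 695 + 775 + 978 = 4129 billion.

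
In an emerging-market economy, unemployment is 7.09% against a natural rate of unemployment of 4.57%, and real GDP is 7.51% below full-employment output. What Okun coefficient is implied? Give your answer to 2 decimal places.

β ≈ 2.98

Okun's law: output gap = -β × (u - u*).
-7.51 = -β × (7.09 - 4.57) = -β × 2.52, so β = 7.51/2.52 = 2.98.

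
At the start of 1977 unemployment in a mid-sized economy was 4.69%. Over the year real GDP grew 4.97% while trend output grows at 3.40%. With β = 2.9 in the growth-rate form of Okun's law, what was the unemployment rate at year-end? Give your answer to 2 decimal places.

Growth-rate Okun's law: g_Y = g_Y* - β × Δu, so Δu = (g_Y* - g_Y)/β.
Δu = (3.4 - 4.97)/2.9 = -1.57/2.9 = -0.54 percentage points.
Year-end unemployment = 4.69 - 0.54 = 4.15%.

4.15%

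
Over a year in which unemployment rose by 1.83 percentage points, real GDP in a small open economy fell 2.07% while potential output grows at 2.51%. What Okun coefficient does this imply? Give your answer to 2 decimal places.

β ≈ 2.50

Growth form: g_Y = g_Y* - β × Δu, so β = (g_Y* - g_Y)/Δu.
β = (2.51 + 2.07)/1.83 = 4.58/1.83 = 2.50.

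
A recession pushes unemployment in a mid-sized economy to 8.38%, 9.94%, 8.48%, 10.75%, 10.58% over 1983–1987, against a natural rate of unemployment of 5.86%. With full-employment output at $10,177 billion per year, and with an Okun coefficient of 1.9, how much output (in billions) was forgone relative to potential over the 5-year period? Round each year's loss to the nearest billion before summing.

Year 1983: gap = -1.9 × (8.38 - 5.86) = -4.788%, loss ≈ 10177 × 4.788/100 ≈ 487.
Year 1984: gap = -1.9 × (9.94 - 5.86) = -7.752%, loss ≈ 10177 × 7.752/100 ≈ 789.
Year 1985: gap = -1.9 × (8.48 - 5.86) = -4.978%, loss ≈ 10177 × 4.978/100 ≈ 507.
Year 1986: gap = -1.9 × (10.75 - 5.86) = -9.291%, loss ≈ 10177 × 9.291/100 ≈ 946.
Year 1987: gap = -1.9 × (10.58 - 5.86) = -8.968%, loss ≈ 10177 × 8.968/100 ≈ 913.
Total lost output = 487 + 789 + 507 + 946 + 913 = 3642 billion.

$3,642 billion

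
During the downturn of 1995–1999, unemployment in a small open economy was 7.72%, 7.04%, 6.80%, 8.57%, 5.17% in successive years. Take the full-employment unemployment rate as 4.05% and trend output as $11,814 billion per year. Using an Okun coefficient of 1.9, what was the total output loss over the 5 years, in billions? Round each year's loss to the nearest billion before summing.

$3,378 billion

Year 1995: gap = -1.9 × (7.72 - 4.05) = -6.973%, loss ≈ 11814 × 6.973/100 ≈ 824.
Year 1996: gap = -1.9 × (7.04 - 4.05) = -5.681%, loss ≈ 11814 × 5.681/100 ≈ 671.
Year 1997: gap = -1.9 × (6.8 - 4.05) = -5.225%, loss ≈ 11814 × 5.225/100 ≈ 617.
Year 1998: gap = -1.9 × (8.57 - 4.05) = -8.588%, loss ≈ 11814 × 8.588/100 ≈ 1015.
Year 1999: gap = -1.9 × (5.17 - 4.05) = -2.128%, loss ≈ 11814 × 2.128/100 ≈ 251.
Total lost output = 824 + 671 + 617 + 1015 + 251 = 3378 billion.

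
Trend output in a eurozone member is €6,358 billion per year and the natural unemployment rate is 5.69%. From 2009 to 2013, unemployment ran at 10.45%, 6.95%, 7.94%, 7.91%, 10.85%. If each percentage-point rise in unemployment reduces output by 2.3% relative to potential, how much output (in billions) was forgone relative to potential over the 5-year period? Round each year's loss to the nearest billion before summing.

Year 2009: gap = -2.3 × (10.45 - 5.69) = -10.948%, loss ≈ 6358 × 10.948/100 ≈ 696.
Year 2010: gap = -2.3 × (6.95 - 5.69) = -2.898%, loss ≈ 6358 × 2.898/100 ≈ 184.
Year 2011: gap = -2.3 × (7.94 - 5.69) = -5.175%, loss ≈ 6358 × 5.175/100 ≈ 329.
Year 2012: gap = -2.3 × (7.91 - 5.69) = -5.106%, loss ≈ 6358 × 5.106/100 ≈ 325.
Year 2013: gap = -2.3 × (10.85 - 5.69) = -11.868%, loss ≈ 6358 × 11.868/100 ≈ 755.
Total lost output = 696 + 184 + 329 + 325 + 755 = 2289 billion.

€2,289 billion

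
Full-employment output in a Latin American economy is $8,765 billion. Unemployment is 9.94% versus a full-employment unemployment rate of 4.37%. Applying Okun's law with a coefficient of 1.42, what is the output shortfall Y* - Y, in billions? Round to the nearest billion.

$693 billion

Output gap = -1.42 × (9.94 - 4.37) = -1.42 × 5.57 = -7.9094%.
Actual GDP ≈ 8765 × 0.920906 ≈ 8072 billion, so the shortfall is 8765 - 8072 = 693 billion.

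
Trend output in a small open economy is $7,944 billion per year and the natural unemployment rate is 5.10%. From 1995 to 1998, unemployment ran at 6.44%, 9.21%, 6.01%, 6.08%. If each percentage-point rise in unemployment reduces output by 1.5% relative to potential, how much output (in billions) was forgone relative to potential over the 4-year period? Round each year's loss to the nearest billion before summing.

Year 1995: gap = -1.5 × (6.44 - 5.1) = -2.01%, loss ≈ 7944 × 2.01/100 ≈ 160.
Year 1996: gap = -1.5 × (9.21 - 5.1) = -6.165%, loss ≈ 7944 × 6.165/100 ≈ 490.
Year 1997: gap = -1.5 × (6.01 - 5.1) = -1.365%, loss ≈ 7944 × 1.365/100 ≈ 108.
Year 1998: gap = -1.5 × (6.08 - 5.1) = -1.47%, loss ≈ 7944 × 1.47/100 ≈ 117.
Total lost output = 160 + 490 + 108 + 117 = 875 billion.

$875 billion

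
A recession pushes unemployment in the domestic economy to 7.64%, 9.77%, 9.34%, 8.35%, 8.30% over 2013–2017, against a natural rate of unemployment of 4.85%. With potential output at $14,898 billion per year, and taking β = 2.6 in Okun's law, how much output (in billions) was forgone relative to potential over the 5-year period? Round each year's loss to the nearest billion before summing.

$7,418 billion

Year 2013: gap = -2.6 × (7.64 - 4.85) = -7.254%, loss ≈ 14898 × 7.254/100 ≈ 1081.
Year 2014: gap = -2.6 × (9.77 - 4.85) = -12.792%, loss ≈ 14898 × 12.792/100 ≈ 1906.
Year 2015: gap = -2.6 × (9.34 - 4.85) = -11.674%, loss ≈ 14898 × 11.674/100 ≈ 1739.
Year 2016: gap = -2.6 × (8.35 - 4.85) = -9.1%, loss ≈ 14898 × 9.1/100 ≈ 1356.
Year 2017: gap = -2.6 × (8.3 - 4.85) = -8.97%, loss ≈ 14898 × 8.97/100 ≈ 1336.
Total lost output = 1081 + 1906 + 1739 + 1356 + 1336 = 7418 billion.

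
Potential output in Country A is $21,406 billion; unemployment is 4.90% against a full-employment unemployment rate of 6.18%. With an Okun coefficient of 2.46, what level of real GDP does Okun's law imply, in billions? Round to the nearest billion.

$22,080 billion

Unemployment gap = 4.9 - 6.18 = -1.28 points, so the output gap is -2.46 × (-1.28) = 3.1488%.
Actual GDP = 21406 × (1 + 3.1488/100) = 21406 × 1.031488 ≈ 22080 billion.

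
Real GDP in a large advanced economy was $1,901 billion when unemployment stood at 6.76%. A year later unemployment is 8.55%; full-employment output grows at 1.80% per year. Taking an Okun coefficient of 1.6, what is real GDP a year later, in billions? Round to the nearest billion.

$1,881 billion

Δu = 8.55 - 6.76 = 1.79 points.
Okun's law (growth form): g_Y = g_Y* - β × Δu = 1.80 - 1.6 × (1.79) = 1.8 - 2.864 = -1.064%.
Real GDP in the next year = 1901 × (1 - 1.064/100) = 1901 × 0.98936 ≈ 1881 billion.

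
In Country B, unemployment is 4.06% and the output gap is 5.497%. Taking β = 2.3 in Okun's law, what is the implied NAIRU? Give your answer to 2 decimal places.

From Okun's law, u - u* = -(output gap)/β = -(5.497)/2.3 = -2.39 points.
So u* = 4.06 + 2.39 = 6.45%.

6.45%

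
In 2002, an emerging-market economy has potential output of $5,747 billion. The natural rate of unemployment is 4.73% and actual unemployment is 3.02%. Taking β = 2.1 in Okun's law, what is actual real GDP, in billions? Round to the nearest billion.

Unemployment gap = 3.02 - 4.73 = -1.71 points, so the output gap is -2.1 × (-1.71) = 3.591%.
Actual GDP = 5747 × (1 + 3.591/100) = 5747 × 1.03591 ≈ 5953 billion.

$5,953 billion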